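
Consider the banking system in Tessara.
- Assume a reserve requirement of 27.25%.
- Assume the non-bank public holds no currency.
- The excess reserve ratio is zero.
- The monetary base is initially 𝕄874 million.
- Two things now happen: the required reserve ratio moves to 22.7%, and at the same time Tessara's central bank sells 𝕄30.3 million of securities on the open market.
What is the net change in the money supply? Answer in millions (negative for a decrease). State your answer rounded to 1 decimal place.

𝕄509.4 million

Before: m₁ = 1 / (0.2725) ≈ 3.66972, MB₁ = 874, so M₁ = 3.66972 × 874 ≈ 3207.3353 million.
After: m₂ = 1 / (0.227) ≈ 4.40529, MB₂ = 874 − 30.3 = 843.7, so M₂ = 4.40529 × 843.7 ≈ 3716.7432 million.
ΔM = M₂ − M₁ = 3716.7432 − 3207.3353 = 509.4079 million.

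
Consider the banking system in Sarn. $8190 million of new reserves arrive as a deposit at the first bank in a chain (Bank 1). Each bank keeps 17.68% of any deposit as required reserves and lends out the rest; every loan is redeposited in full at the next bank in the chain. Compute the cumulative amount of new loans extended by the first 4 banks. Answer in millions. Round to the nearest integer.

Bank i lends (1 − rr)^i of the original deposit: Bank 1 lends 8190·0.8232 = 6742.0080, Bank 2 lends 8190·0.8232² ≈ 5550.0210, and so on.
Summing a geometric series: total = 8190·[0.8232·(1 − 0.8232^4) / (1 − 0.8232)] ≈ 20621.8237 million.

$20622 million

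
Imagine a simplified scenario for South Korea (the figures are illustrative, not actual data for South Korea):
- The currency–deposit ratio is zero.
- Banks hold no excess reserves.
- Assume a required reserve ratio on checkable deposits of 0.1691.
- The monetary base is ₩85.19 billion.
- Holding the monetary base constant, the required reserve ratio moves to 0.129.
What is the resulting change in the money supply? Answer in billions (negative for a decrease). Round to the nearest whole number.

Initially m₁ = 1 / (0.1691) ≈ 5.9137, so M₁ = 5.9137 × 85.19 ≈ 503.7881 billion.
After the change m₂ = 1 / (0.129) ≈ 7.7519, so M₂ = 7.7519 × 85.19 ≈ 660.3844 billion.
ΔM = M₂ − M₁ = 660.3844 − 503.7881 = 156.5963 billion.

₩157 billion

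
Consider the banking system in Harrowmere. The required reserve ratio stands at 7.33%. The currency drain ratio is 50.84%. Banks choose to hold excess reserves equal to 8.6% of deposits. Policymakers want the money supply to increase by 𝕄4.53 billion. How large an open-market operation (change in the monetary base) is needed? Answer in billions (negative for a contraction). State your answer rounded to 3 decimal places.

The money multiplier is m = (1 + c) / (rr + e + c) = (1 + 0.5084) / (0.0733 + 0.086 + 0.5084) ≈ 2.25910.
ΔMB = ΔM / m = (+4.53) / 2.25910 ≈ 2.0052 billion.

𝕄2.005 billion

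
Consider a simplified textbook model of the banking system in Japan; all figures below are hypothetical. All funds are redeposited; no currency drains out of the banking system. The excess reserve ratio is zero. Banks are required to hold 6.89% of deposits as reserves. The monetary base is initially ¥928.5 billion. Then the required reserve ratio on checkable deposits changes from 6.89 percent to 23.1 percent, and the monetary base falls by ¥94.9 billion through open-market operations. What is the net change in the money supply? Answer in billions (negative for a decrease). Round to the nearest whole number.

-9867 billion

Before: m₁ = 1 / (0.0689) ≈ 14.5138, MB₁ = 928.5, so M₁ = 14.5138 × 928.5 = 13476.0633 billion.
After: m₂ = 1 / (0.231) ≈ 4.3290, MB₂ = 928.5 − 94.9 = 833.6, so M₂ = 4.3290 × 833.6 = 3608.6544 billion.
ΔM = M₂ − M₁ = 3608.6544 − 13476.0633 = -9867.4089 billion.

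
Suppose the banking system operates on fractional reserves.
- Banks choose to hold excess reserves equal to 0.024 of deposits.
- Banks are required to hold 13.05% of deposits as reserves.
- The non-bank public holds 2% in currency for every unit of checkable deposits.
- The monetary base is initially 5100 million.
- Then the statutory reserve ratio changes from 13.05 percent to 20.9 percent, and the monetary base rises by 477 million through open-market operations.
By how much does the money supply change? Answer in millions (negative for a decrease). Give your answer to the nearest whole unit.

-7327 million

Before: m₁ = (1 + 0.02) / (0.1305 + 0.024 + 0.02) ≈ 5.84527, MB₁ = 5100, so M₁ = 5.84527 × 5100 = 29810.877 million.
After: m₂ = (1 + 0.02) / (0.209 + 0.024 + 0.02) ≈ 4.03162, MB₂ = 5100 + 477 = 5577, so M₂ = 4.03162 × 5577 ≈ 22484.3447 million.
ΔM = M₂ − M₁ = 22484.3447 − 29810.877 = -7326.5323 million.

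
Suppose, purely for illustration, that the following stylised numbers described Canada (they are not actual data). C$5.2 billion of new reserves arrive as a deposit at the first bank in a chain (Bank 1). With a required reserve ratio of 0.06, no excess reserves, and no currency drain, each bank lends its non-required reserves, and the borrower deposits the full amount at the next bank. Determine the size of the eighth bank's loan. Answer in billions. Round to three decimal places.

Each bank lends a fraction (1 − rr) = 0.9400 of the deposit it receives, so Bank 8 receives 5.2·0.9400^7 and lends 5.2·0.9400^8 ≈ 3.1698 billion.

C$3.170 billion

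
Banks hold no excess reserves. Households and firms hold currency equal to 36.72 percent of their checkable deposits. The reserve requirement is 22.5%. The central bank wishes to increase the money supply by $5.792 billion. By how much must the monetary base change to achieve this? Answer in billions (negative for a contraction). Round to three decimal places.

The money multiplier is m = (1 + c) / (rr + c) = (1 + 0.3672) / (0.225 + 0.3672) ≈ 2.30868.
ΔMB = ΔM / m = (+5.792) / 2.30868 ≈ 2.5088 billion.

$2.509 billion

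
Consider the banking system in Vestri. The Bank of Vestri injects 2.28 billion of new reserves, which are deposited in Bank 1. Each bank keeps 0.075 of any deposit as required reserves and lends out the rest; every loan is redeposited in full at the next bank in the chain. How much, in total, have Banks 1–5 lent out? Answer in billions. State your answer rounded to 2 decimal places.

Bank i lends (1 − rr)^i of the original deposit: Bank 1 lends 2.28·0.9250 = 2.1090, Bank 2 lends 2.28·0.9250² ≈ 1.9508, and so on.
Summing a geometric series: total = 2.28·[0.9250·(1 − 0.9250^5) / (1 − 0.9250)] ≈ 9.0775 billion.

9.08 billion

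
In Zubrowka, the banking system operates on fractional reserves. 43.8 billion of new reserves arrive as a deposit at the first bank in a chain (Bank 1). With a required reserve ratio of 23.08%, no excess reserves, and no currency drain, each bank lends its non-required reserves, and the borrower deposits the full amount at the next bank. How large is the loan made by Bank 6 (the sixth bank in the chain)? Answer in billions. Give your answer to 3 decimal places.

9.072 billion

Each bank lends a fraction (1 − rr) = 0.7692 of the deposit it receives, so Bank 6 receives 43.8·0.7692^5 and lends 43.8·0.7692^6 ≈ 9.0721 billion.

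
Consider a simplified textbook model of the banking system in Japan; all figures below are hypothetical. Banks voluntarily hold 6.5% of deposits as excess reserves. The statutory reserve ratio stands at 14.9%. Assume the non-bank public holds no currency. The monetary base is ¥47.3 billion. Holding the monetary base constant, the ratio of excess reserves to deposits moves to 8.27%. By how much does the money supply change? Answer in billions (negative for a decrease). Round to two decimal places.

Initially m₁ = 1 / (0.149 + 0.065) ≈ 4.67290, so M₁ = 4.67290 × 47.3 ≈ 221.0282 billion.
After the change m₂ = 1 / (0.149 + 0.0827) ≈ 4.31593, so M₂ = 4.31593 × 47.3 ≈ 204.1435 billion.
ΔM = M₂ − M₁ = 204.1435 − 221.0282 = -16.8847 billion.

-16.88 billion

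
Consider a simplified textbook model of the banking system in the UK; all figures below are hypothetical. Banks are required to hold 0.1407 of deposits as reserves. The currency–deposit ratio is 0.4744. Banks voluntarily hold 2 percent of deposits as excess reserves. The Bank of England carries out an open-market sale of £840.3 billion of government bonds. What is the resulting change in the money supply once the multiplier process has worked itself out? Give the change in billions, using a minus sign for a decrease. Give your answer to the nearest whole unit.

The money multiplier is m = (1 + c) / (rr + e + c) = (1 + 0.4744) / (0.1407 + 0.02 + 0.4744) ≈ 2.3215.
The sale removes 840.3 billion of base, so ΔM = m × ΔMB = 2.3215 × (−840.3) ≈ -1950.7564 billion.

-1951 billion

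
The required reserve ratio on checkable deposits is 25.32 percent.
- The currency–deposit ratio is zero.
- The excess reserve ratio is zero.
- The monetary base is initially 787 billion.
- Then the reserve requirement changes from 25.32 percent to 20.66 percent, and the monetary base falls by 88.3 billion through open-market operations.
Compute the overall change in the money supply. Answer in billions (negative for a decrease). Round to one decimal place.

Before: m₁ = 1 / (0.2532) ≈ 3.94945, MB₁ = 787, so M₁ = 3.94945 × 787 ≈ 3108.2171 billion.
After: m₂ = 1 / (0.2066) ≈ 4.84027, MB₂ = 787 − 88.3 = 698.7, so M₂ = 4.84027 × 698.7 ≈ 3381.8966 billion.
ΔM = M₂ − M₁ = 3381.8966 − 3108.2171 = 273.6795 billion.

273.7 billion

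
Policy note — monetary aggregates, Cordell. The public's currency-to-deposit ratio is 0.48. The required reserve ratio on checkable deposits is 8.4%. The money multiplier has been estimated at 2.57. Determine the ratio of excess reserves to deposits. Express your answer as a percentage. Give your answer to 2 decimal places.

Using m = 2.57. Since m = (1 + c)/(c + rr + e), the denominator satisfies c + rr + e = (1 + c)/m = (1 + 0.48) / 2.57 ≈ 0.575875.
With c = 0.48 and rr = 0.084, the ratio of excess reserves to deposits is 0.575875 − 0.48 − 0.084 = 0.011875.

1.19%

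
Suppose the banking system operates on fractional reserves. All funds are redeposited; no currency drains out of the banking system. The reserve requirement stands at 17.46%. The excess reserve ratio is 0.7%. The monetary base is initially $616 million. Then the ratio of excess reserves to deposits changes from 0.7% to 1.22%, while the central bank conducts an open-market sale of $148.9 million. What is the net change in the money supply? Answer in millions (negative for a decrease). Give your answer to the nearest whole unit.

Before: m₁ = 1 / (0.1746 + 0.007) ≈ 5.5066, MB₁ = 616, so M₁ = 5.5066 × 616 = 3392.0656 million.
After: m₂ = 1 / (0.1746 + 0.0122) ≈ 5.3533, MB₂ = 616 − 148.9 = 467.1, so M₂ = 5.3533 × 467.1 ≈ 2500.5264 million.
ΔM = M₂ − M₁ = 2500.5264 − 3392.0656 = -891.5392 million.

-892 million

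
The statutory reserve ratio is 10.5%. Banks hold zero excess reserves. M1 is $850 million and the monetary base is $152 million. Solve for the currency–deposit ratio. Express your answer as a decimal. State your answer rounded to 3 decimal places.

0.090

Using m = M/MB = 850/152 ≈ 5.592105. From m = (1 + c)/(c + rr + e), rearranging gives 1 + c = m·(c + rr + e), so c·(1 − m) = m·(rr + e) − 1.
Hence c = [m·(rr + e) − 1]/(1 − m) = [5.592105 × (0.105 + 0) − 1] / (1 − 5.592105) ≈ 0.089900.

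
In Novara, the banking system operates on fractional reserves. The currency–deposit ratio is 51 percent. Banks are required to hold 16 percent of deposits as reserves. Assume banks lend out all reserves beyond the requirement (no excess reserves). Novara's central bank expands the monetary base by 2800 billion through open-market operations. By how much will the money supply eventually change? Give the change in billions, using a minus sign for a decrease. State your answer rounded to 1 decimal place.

6310.4 billion

The money multiplier is m = (1 + c) / (rr + c) = (1 + 0.51) / (0.16 + 0.51) ≈ 2.253731.
The purchase adds 2800 billion of base, so ΔM = m × ΔMB = 2.253731 × (+2800) = 6310.4468 billion.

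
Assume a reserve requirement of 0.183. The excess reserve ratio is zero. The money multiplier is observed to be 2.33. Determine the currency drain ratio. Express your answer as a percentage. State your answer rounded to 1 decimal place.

Using m = 2.33. From m = (1 + c)/(c + rr + e), rearranging gives 1 + c = m·(c + rr + e), so c·(1 − m) = m·(rr + e) − 1.
Hence c = [m·(rr + e) − 1]/(1 − m) = [2.33 × (0.183 + 0) − 1] / (1 − 2.33) ≈ 0.431286.

43.1%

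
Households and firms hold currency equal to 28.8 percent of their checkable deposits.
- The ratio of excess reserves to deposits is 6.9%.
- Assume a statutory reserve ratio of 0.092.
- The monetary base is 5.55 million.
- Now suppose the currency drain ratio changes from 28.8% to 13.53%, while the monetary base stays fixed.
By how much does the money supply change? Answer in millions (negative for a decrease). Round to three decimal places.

Initially m₁ = (1 + 0.288) / (0.092 + 0.069 + 0.288) ≈ 2.86860, so M₁ = 2.86860 × 5.55 ≈ 15.9207 million.
After the change m₂ = (1 + 0.1353) / (0.092 + 0.069 + 0.1353) ≈ 3.83159, so M₂ = 3.83159 × 5.55 ≈ 21.2653 million.
ΔM = M₂ − M₁ = 21.2653 − 15.9207 = 5.3446 million.

5.345 million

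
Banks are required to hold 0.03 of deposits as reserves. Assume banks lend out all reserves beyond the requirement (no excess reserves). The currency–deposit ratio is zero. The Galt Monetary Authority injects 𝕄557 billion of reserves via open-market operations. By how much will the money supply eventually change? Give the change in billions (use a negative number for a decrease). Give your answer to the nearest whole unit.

The simple money multiplier is m = 1/rr = 1/0.03 ≈ 33.3333.
An open-market purchase increases the monetary base by 557 billion, so ΔM = m × ΔMB = 33.3333 × 557 = 18566.6481 billion.

𝕄18567 billion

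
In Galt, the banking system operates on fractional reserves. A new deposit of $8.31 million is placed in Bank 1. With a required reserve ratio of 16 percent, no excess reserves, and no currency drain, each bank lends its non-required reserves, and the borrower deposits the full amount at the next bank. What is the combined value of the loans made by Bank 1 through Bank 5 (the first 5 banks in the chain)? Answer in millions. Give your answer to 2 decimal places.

$25.38 million

Bank i lends (1 − rr)^i of the original deposit: Bank 1 lends 8.31·0.8400 = 6.9804, Bank 2 lends 8.31·0.8400² ≈ 5.8635, and so on.
Summing a geometric series: total = 8.31·[0.8400·(1 − 0.8400^5) / (1 − 0.8400)] ≈ 25.3820 million.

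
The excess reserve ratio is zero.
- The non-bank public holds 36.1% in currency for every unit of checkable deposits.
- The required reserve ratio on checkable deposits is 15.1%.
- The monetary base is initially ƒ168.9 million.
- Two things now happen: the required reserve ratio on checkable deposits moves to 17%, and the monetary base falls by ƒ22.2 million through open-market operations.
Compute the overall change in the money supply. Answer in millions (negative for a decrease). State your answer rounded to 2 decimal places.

Before: m₁ = (1 + 0.361) / (0.151 + 0.361) ≈ 2.658203, MB₁ = 168.9, so M₁ = 2.658203 × 168.9 ≈ 448.9705 million.
After: m₂ = (1 + 0.361) / (0.17 + 0.361) ≈ 2.563089, MB₂ = 168.9 − 22.2 = 146.7, so M₂ = 2.563089 × 146.7 ≈ 376.0052 million.
ΔM = M₂ − M₁ = 376.0052 − 448.9705 = -72.9653 million.

-72.97 million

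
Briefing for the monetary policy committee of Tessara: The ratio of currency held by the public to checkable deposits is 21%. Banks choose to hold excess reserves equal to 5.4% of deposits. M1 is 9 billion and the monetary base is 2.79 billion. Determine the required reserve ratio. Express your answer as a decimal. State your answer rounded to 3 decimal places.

0.111

Using m = M/MB = 9/2.79 ≈ 3.225806. Since m = (1 + c)/(c + rr + e), the denominator satisfies c + rr + e = (1 + c)/m = (1 + 0.21) / 3.225806 ≈ 0.375100.
With c = 0.21 and e = 0.054, the required reserve ratio is 0.375100 − 0.21 − 0.054 = 0.1111.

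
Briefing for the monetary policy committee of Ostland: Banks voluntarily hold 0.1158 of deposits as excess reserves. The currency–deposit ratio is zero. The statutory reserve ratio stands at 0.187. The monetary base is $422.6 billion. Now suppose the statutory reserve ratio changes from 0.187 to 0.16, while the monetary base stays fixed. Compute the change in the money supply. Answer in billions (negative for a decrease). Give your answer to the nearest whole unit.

$137 billion

Initially m₁ = 1 / (0.187 + 0.1158) ≈ 3.3025, so M₁ = 3.3025 × 422.6 = 1395.6365 billion.
After the change m₂ = 1 / (0.16 + 0.1158) ≈ 3.6258, so M₂ = 3.6258 × 422.6 ≈ 1532.2631 billion.
ΔM = M₂ − M₁ = 1532.2631 − 1395.6365 = 136.6266 billion.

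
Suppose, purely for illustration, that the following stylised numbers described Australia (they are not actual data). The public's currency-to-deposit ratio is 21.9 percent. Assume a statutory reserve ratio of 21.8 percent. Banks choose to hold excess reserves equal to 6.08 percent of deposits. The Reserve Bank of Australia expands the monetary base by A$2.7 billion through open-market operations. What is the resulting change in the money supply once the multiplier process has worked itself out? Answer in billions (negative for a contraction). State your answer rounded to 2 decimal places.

A$6.61 billion

The money multiplier is m = (1 + c) / (rr + e + c) = (1 + 0.219) / (0.218 + 0.0608 + 0.219) ≈ 2.4488.
The purchase adds 2.7 billion of base, so ΔM = m × ΔMB = 2.4488 × (+2.7) ≈ 6.6118 billion.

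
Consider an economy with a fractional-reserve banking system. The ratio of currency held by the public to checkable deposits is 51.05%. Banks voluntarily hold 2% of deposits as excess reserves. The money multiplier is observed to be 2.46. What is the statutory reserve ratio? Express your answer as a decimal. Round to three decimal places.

0.084

Using m = 2.46. Since m = (1 + c)/(c + rr + e), the denominator satisfies c + rr + e = (1 + c)/m = (1 + 0.5105) / 2.46 ≈ 0.614024.
With c = 0.5105 and e = 0.02, the statutory reserve ratio is 0.614024 − 0.5105 − 0.02 = 0.083524.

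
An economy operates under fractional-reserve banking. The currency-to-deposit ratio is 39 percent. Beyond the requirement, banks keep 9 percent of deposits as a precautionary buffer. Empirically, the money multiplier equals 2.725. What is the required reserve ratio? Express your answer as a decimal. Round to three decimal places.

Using m = 2.725. Since m = (1 + c)/(c + rr + e), the denominator satisfies c + rr + e = (1 + c)/m = (1 + 0.39) / 2.725 ≈ 0.510092.
With c = 0.39 and e = 0.09, the required reserve ratio is 0.510092 − 0.39 − 0.09 = 0.030092.

0.030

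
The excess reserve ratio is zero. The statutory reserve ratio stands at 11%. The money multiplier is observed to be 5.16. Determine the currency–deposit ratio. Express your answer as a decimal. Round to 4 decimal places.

Using m = 5.16. From m = (1 + c)/(c + rr + e), rearranging gives 1 + c = m·(c + rr + e), so c·(1 − m) = m·(rr + e) − 1.
Hence c = [m·(rr + e) − 1]/(1 − m) = [5.16 × (0.11 + 0) − 1] / (1 − 5.16) ≈ 0.103942.

0.1039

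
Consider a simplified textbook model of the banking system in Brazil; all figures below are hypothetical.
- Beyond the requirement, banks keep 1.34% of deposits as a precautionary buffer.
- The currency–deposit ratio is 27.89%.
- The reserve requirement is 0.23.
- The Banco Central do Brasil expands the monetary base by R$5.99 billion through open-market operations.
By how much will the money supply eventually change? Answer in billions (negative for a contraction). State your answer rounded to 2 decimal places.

R$14.67 billion

The money multiplier is m = (1 + c) / (rr + e + c) = (1 + 0.2789) / (0.23 + 0.0134 + 0.2789) ≈ 2.4486.
The purchase adds 5.99 billion of base, so ΔM = m × ΔMB = 2.4486 × (+5.99) ≈ 14.6671 billion.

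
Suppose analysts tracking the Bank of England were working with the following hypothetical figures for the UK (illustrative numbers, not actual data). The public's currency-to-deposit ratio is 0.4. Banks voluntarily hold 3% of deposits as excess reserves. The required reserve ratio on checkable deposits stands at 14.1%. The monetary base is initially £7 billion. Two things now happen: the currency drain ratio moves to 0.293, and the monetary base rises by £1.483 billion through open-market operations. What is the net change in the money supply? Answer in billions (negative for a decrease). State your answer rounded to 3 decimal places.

£6.476 billion

Before: m₁ = (1 + 0.4) / (0.141 + 0.03 + 0.4) ≈ 2.45184, MB₁ = 7, so M₁ = 2.45184 × 7 ≈ 17.1629 billion.
After: m₂ = (1 + 0.293) / (0.141 + 0.03 + 0.293) ≈ 2.78664, MB₂ = 7 + 1.483 = 8.483, so M₂ = 2.78664 × 8.483 ≈ 23.6391 billion.
ΔM = M₂ − M₁ = 23.6391 − 17.1629 = 6.4762 billion.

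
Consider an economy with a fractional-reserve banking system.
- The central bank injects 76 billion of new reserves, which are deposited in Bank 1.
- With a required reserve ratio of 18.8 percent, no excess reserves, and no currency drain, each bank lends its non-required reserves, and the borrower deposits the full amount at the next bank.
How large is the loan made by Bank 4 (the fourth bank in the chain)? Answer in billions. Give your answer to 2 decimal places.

Each bank lends a fraction (1 − rr) = 0.8120 of the deposit it receives, so Bank 4 receives 76·0.8120^3 and lends 76·0.8120^4 ≈ 33.0398 billion.

33.04 billion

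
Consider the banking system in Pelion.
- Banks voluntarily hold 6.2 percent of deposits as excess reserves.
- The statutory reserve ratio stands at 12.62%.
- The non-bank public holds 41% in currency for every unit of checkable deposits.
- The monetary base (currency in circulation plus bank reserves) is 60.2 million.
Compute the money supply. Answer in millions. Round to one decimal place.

141.9 million

The money multiplier is m = (1 + c) / (rr + e + c) = (1 + 0.41) / (0.1262 + 0.062 + 0.41) ≈ 2.3571.
So M = m × MB = 2.3571 × 60.2 ≈ 141.8974 million.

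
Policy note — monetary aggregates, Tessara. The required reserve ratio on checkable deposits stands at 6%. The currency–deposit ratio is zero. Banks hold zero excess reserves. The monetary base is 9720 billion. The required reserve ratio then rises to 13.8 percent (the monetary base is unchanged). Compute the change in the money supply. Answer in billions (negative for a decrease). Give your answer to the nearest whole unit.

Initially m₁ = 1 / (0.06) ≈ 16.66667, so M₁ = 16.66667 × 9720 = 162000.0324 billion.
After the change m₂ = 1 / (0.138) ≈ 7.24638, so M₂ = 7.24638 × 9720 = 70434.8136 billion.
ΔM = M₂ − M₁ = 70434.8136 − 162000.0324 = -91565.2188 billion.

-91565 billion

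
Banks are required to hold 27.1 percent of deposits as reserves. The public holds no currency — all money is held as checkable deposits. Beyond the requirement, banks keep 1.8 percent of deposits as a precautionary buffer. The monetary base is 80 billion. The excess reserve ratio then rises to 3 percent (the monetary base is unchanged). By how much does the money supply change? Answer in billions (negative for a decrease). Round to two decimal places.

Initially m₁ = 1 / (0.271 + 0.018) ≈ 3.46021, so M₁ = 3.46021 × 80 = 276.8168 billion.
After the change m₂ = 1 / (0.271 + 0.03) ≈ 3.32226, so M₂ = 3.32226 × 80 = 265.7808 billion.
ΔM = M₂ − M₁ = 265.7808 − 276.8168 = -11.036 billion.

-11.04 billion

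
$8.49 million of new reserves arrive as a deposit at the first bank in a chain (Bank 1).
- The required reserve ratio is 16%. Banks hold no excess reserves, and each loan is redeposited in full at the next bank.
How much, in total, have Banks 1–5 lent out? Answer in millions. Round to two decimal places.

$25.93 million

Bank i lends (1 − rr)^i of the original deposit: Bank 1 lends 8.49·0.8400 = 7.1316, Bank 2 lends 8.49·0.8400² ≈ 5.9905, and so on.
Summing a geometric series: total = 8.49·[0.8400·(1 − 0.8400^5) / (1 − 0.8400)] ≈ 25.9317 million.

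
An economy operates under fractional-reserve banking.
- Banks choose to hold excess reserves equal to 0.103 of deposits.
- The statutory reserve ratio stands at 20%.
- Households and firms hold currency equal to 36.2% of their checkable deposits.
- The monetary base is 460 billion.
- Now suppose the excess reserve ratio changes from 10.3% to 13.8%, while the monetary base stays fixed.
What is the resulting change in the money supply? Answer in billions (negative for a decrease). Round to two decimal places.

-47.11 billion

Initially m₁ = (1 + 0.362) / (0.2 + 0.103 + 0.362) ≈ 2.048120, so M₁ = 2.048120 × 460 = 942.1352 billion.
After the change m₂ = (1 + 0.362) / (0.2 + 0.138 + 0.362) ≈ 1.945714, so M₂ = 1.945714 × 460 ≈ 895.0284 billion.
ΔM = M₂ − M₁ = 895.0284 − 942.1352 = -47.1068 billion.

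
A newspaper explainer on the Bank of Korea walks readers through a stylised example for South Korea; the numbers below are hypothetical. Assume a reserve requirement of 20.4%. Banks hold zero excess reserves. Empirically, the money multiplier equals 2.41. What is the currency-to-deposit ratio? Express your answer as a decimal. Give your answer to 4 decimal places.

Using m = 2.41. From m = (1 + c)/(c + rr + e), rearranging gives 1 + c = m·(c + rr + e), so c·(1 − m) = m·(rr + e) − 1.
Hence c = [m·(rr + e) − 1]/(1 − m) = [2.41 × (0.204 + 0) − 1] / (1 − 2.41) ≈ 0.360539.

0.3605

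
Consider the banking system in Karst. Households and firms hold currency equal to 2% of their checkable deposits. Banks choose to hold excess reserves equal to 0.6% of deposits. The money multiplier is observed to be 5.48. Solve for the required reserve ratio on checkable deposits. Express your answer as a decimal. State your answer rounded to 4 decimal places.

Using m = 5.48. Since m = (1 + c)/(c + rr + e), the denominator satisfies c + rr + e = (1 + c)/m = (1 + 0.02) / 5.48 ≈ 0.186131.
With c = 0.02 and e = 0.006, the required reserve ratio on checkable deposits is 0.186131 − 0.02 − 0.006 = 0.160131.

0.1601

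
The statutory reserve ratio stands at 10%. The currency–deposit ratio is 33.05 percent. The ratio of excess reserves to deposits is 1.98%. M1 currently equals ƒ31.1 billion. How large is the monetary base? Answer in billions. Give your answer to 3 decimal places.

The money multiplier is m = (1 + c) / (rr + e + c) = (1 + 0.3305) / (0.1 + 0.0198 + 0.3305) ≈ 2.954697.
MB = M / m = 31.1 / 2.954697 ≈ 10.5256 billion.

ƒ10.526 billion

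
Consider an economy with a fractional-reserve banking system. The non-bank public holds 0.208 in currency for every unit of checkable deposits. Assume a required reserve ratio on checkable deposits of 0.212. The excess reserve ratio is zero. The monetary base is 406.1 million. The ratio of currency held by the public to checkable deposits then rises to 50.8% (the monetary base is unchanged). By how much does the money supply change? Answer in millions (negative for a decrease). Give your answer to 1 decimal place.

-317.5 million

Initially m₁ = (1 + 0.208) / (0.212 + 0.208) ≈ 2.87619, so M₁ = 2.87619 × 406.1 ≈ 1168.0208 million.
After the change m₂ = (1 + 0.508) / (0.212 + 0.508) ≈ 2.09444, so M₂ = 2.09444 × 406.1 ≈ 850.5521 million.
ΔM = M₂ − M₁ = 850.5521 − 1168.0208 = -317.4687 million.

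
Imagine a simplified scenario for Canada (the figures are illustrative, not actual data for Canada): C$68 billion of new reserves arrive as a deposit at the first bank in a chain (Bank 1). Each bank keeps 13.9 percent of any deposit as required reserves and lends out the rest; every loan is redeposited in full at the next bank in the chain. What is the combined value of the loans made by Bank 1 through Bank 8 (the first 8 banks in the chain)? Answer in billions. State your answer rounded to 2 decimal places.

C$294.00 billion

Bank i lends (1 − rr)^i of the original deposit: Bank 1 lends 68·0.8610 = 58.5480, Bank 2 lends 68·0.8610² ≈ 50.4098, and so on.
Summing a geometric series: total = 68·[0.8610·(1 − 0.8610^8) / (1 − 0.8610)] ≈ 293.9983 billion.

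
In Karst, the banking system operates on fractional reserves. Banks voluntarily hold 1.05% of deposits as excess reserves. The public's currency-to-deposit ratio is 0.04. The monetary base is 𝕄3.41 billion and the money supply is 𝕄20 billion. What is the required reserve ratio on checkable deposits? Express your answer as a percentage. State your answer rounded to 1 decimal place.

12.7%

Using m = M/MB = 20/3.41 ≈ 5.865103. Since m = (1 + c)/(c + rr + e), the denominator satisfies c + rr + e = (1 + c)/m = (1 + 0.04) / 5.865103 ≈ 0.177320.
With c = 0.04 and e = 0.0105, the required reserve ratio on checkable deposits is 0.177320 − 0.04 − 0.0105 = 0.12682.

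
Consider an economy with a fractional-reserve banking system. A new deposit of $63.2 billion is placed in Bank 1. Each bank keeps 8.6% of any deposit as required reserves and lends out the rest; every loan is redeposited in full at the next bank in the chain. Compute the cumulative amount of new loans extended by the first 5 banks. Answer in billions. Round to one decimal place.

Bank i lends (1 − rr)^i of the original deposit: Bank 1 lends 63.2·0.9140 = 57.7648, Bank 2 lends 63.2·0.9140² ≈ 52.7970, and so on.
Summing a geometric series: total = 63.2·[0.9140·(1 − 0.9140^5) / (1 − 0.9140)] ≈ 243.2380 billion.

$243.2 billion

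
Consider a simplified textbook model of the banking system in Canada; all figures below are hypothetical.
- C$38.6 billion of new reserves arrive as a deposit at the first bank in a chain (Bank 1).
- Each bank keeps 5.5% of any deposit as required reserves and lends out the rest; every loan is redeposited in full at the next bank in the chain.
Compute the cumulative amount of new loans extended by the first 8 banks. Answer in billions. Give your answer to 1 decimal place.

Bank i lends (1 − rr)^i of the original deposit: Bank 1 lends 38.6·0.9450 = 36.4770, Bank 2 lends 38.6·0.9450² ≈ 34.4708, and so on.
Summing a geometric series: total = 38.6·[0.9450·(1 − 0.9450^8) / (1 − 0.9450)] ≈ 241.4140 billion.

C$241.4 billion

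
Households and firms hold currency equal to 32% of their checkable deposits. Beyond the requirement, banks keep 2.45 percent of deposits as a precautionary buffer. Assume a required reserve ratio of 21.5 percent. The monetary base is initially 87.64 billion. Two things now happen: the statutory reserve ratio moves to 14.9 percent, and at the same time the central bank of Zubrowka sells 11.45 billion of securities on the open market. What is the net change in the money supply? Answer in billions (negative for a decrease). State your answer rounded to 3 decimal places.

Before: m₁ = (1 + 0.32) / (0.215 + 0.0245 + 0.32) ≈ 2.359249, MB₁ = 87.64, so M₁ = 2.359249 × 87.64 ≈ 206.7646 billion.
After: m₂ = (1 + 0.32) / (0.149 + 0.0245 + 0.32) ≈ 2.674772, MB₂ = 87.64 − 11.45 = 76.19, so M₂ = 2.674772 × 76.19 ≈ 203.7909 billion.
ΔM = M₂ − M₁ = 203.7909 − 206.7646 = -2.9737 billion.

-2.974 billion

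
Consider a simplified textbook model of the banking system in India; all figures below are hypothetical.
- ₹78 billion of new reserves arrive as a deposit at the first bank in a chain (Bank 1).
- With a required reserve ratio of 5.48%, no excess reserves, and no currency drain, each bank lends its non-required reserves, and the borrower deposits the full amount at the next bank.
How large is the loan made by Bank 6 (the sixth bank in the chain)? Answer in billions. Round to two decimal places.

Each bank lends a fraction (1 − rr) = 0.9452 of the deposit it receives, so Bank 6 receives 78·0.9452^5 and lends 78·0.9452^6 ≈ 55.6208 billion.

₹55.62 billion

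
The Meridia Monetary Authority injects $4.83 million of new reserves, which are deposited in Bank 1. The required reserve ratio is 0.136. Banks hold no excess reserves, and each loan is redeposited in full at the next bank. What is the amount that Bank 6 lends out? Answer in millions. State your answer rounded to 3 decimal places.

$2.009 million

Each bank lends a fraction (1 − rr) = 0.8640 of the deposit it receives, so Bank 6 receives 4.83·0.8640^5 and lends 4.83·0.8640^6 ≈ 2.0092 million.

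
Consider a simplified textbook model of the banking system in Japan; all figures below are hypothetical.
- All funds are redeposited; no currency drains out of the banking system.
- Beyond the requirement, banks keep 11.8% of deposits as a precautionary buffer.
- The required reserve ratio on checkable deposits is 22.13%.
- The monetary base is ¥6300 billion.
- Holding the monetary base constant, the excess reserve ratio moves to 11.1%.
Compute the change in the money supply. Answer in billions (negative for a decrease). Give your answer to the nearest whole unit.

¥391 billion

Initially m₁ = 1 / (0.2213 + 0.118) ≈ 2.94724, so M₁ = 2.94724 × 6300 = 18567.612 billion.
After the change m₂ = 1 / (0.2213 + 0.111) ≈ 3.00933, so M₂ = 3.00933 × 6300 = 18958.779 billion.
ΔM = M₂ − M₁ = 18958.779 − 18567.612 = 391.167 billion.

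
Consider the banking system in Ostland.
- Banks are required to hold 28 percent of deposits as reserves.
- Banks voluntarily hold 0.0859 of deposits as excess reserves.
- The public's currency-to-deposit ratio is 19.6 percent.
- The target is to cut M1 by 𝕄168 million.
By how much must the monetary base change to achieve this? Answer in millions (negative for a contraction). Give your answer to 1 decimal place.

-78.9 million

The money multiplier is m = (1 + c) / (rr + e + c) = (1 + 0.196) / (0.28 + 0.0859 + 0.196) ≈ 2.12849.
ΔMB = ΔM / m = (−168) / 2.12849 ≈ -78.9292 million.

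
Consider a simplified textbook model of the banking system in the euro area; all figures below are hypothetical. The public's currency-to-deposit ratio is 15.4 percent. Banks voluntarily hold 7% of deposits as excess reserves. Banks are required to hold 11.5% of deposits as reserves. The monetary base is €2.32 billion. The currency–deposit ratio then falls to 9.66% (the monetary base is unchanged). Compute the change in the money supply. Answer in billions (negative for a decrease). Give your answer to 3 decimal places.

Initially m₁ = (1 + 0.154) / (0.115 + 0.07 + 0.154) ≈ 3.40413, so M₁ = 3.40413 × 2.32 ≈ 7.8976 billion.
After the change m₂ = (1 + 0.0966) / (0.115 + 0.07 + 0.0966) ≈ 3.89418, so M₂ = 3.89418 × 2.32 ≈ 9.0345 billion.
ΔM = M₂ − M₁ = 9.0345 − 7.8976 = 1.1369 billion.

€1.137 billion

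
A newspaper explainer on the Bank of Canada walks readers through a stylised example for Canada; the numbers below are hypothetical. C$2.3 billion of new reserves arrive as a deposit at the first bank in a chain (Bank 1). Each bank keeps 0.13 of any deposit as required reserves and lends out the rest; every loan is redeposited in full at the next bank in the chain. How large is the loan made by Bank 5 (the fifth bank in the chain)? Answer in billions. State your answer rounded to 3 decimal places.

C$1.146 billion

Each bank lends a fraction (1 − rr) = 0.8700 of the deposit it receives, so Bank 5 receives 2.3·0.8700^4 and lends 2.3·0.8700^5 ≈ 1.1464 billion.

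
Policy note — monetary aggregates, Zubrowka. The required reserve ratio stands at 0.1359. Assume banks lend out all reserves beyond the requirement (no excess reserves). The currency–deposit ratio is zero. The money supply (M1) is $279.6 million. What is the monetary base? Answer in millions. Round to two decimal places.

With no currency drain and no excess reserves, the money multiplier is m = 1/rr = 1/0.1359 ≈ 7.358352.
The monetary base is MB = M / m = 279.6 / 7.358352 ≈ 37.9976 million.

$38.00 million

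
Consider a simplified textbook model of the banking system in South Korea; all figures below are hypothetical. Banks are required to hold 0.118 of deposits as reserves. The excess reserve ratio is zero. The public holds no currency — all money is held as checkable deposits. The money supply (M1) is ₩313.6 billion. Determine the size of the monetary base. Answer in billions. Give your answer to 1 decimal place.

With no currency drain and no excess reserves, the money multiplier is m = 1/rr = 1/0.118 ≈ 8.47458.
The monetary base is MB = M / m = 313.6 / 8.47458 ≈ 37.0048 billion.

₩37.0 billion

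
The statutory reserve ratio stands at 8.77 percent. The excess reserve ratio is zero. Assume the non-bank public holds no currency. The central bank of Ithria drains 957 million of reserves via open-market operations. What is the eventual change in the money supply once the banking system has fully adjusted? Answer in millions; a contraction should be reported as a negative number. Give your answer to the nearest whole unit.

The simple money multiplier is m = 1/rr = 1/0.0877 ≈ 11.4025.
An open-market sale reduces the monetary base by 957 million, so ΔM = m × ΔMB = 11.4025 × (−957) = -10912.1925 million.

-10912 million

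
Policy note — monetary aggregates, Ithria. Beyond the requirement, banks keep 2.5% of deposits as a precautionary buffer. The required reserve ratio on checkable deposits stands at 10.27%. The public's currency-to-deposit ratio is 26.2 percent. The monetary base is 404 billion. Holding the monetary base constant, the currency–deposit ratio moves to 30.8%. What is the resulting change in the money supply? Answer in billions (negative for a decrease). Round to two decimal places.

-95.47 billion

Initially m₁ = (1 + 0.262) / (0.1027 + 0.025 + 0.262) ≈ 3.238389, so M₁ = 3.238389 × 404 ≈ 1308.3092 billion.
After the change m₂ = (1 + 0.308) / (0.1027 + 0.025 + 0.308) ≈ 3.002066, so M₂ = 3.002066 × 404 ≈ 1212.8347 billion.
ΔM = M₂ − M₁ = 1212.8347 − 1308.3092 = -95.4745 billion.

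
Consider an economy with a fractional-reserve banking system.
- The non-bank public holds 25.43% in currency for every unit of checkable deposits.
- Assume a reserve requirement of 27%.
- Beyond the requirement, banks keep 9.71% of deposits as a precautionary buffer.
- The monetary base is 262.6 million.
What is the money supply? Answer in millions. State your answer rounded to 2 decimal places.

530.06 million

The money multiplier is m = (1 + c) / (rr + e + c) = (1 + 0.2543) / (0.27 + 0.0971 + 0.2543) ≈ 2.018507.
So M = m × MB = 2.018507 × 262.6 ≈ 530.0599 million.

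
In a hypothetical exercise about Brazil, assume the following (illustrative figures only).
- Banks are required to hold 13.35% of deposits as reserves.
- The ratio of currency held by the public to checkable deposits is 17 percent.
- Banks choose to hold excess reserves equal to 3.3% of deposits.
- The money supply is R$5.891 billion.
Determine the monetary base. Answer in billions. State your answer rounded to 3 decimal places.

The money multiplier is m = (1 + c) / (rr + e + c) = (1 + 0.17) / (0.1335 + 0.033 + 0.17) ≈ 3.47697.
MB = M / m = 5.891 / 3.47697 ≈ 1.6943 billion.

R$1.694 billion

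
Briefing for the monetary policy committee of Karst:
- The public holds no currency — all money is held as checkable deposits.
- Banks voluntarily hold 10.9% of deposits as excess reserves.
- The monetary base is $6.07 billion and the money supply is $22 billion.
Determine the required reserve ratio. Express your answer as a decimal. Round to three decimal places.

Using m = M/MB = 22/6.07 ≈ 3.624382. Since m = (1 + c)/(c + rr + e), the denominator satisfies c + rr + e = (1 + c)/m = (1 + 0) / 3.624382 ≈ 0.275909.
With c = 0 and e = 0.109, the required reserve ratio is 0.275909 − 0 − 0.109 = 0.166909.

0.167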